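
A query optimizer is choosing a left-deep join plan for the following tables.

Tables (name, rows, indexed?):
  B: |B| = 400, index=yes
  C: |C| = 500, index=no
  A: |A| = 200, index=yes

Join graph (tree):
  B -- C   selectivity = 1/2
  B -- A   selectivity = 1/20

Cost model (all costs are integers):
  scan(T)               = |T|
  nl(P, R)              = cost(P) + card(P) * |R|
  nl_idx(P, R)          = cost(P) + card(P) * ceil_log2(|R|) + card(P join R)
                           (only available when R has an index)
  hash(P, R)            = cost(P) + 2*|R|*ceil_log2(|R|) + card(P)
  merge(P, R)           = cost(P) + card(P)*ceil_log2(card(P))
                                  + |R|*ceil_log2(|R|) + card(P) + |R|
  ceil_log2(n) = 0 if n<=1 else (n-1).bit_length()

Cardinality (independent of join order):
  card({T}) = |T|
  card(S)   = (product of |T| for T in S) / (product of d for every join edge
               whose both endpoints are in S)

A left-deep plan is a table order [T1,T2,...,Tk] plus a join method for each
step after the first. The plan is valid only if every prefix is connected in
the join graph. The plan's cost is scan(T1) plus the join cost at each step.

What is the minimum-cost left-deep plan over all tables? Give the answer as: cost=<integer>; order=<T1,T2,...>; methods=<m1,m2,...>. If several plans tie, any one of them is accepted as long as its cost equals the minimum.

cost=17000; order=B,A,C; methods=hash,hash

Selinger DP (subsets sized 1..n):
  {B}: scan cost=400, card=400
  {C}: scan cost=500, card=500
  {A}: scan cost=200, card=200
  {BC}: card=100000; try (B,hash)→8200, (C,merge)→9400, (B,merge)→9500, (C,hash)→9800, (B,nl_idx)→105000, (C,nl)→200400 …(+1); best=8200 via (B,hash)
  {AB}: card=4000; try (A,hash)→4000, (B,merge)→6000, (B,nl_idx)→6000, (A,merge)→6200, (B,hash)→7600, (A,nl_idx)→7600 …(+2); best=4000 via (A,hash)
  {ABC}: card=1000000; try (C,hash)→17000, (C,merge)→61000, (A,hash)→111400, (A,nl_idx)→1808200, (A,merge)→1810000, (C,nl)→2004000 …(+1); best=17000 via (C,hash)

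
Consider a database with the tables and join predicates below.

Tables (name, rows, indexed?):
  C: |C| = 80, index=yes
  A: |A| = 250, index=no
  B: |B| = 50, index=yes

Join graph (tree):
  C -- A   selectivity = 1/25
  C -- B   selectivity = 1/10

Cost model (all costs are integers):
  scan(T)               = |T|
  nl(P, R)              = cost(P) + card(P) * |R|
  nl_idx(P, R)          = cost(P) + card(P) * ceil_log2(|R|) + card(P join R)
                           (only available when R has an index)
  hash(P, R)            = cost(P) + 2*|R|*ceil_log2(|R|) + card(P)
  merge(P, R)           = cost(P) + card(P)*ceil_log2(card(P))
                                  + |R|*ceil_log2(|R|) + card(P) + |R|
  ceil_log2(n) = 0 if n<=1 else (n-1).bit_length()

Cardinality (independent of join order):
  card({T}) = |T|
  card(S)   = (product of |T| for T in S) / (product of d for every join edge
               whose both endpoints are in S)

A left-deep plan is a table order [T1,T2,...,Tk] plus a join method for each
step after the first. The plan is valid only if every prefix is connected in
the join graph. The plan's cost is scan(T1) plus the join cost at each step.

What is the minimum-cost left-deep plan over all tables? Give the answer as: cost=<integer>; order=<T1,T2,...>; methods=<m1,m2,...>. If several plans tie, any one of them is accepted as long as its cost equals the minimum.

Selinger DP (subsets sized 1..n):
  {C}: scan cost=80, card=80
  {A}: scan cost=250, card=250
  {B}: scan cost=50, card=50
  {AC}: card=800; try (C,hash)→1620, (C,nl_idx)→2800, (A,merge)→2970, (C,merge)→3140, (A,hash)→4160, (A,nl)→20080 …(+1); best=1620 via (C,hash)
  {BC}: card=400; try (B,hash)→760, (C,nl_idx)→800, (B,nl_idx)→960, (C,merge)→1040, (B,merge)→1070, (C,hash)→1220 …(+2); best=760 via (B,hash)
  {ABC}: card=4000; try (B,hash)→3020, (A,hash)→5160, (A,merge)→7010, (B,nl_idx)→10420, (B,merge)→10770, (B,nl)→41620 …(+1); best=3020 via (B,hash)

cost=3020; order=A,C,B; methods=hash,hash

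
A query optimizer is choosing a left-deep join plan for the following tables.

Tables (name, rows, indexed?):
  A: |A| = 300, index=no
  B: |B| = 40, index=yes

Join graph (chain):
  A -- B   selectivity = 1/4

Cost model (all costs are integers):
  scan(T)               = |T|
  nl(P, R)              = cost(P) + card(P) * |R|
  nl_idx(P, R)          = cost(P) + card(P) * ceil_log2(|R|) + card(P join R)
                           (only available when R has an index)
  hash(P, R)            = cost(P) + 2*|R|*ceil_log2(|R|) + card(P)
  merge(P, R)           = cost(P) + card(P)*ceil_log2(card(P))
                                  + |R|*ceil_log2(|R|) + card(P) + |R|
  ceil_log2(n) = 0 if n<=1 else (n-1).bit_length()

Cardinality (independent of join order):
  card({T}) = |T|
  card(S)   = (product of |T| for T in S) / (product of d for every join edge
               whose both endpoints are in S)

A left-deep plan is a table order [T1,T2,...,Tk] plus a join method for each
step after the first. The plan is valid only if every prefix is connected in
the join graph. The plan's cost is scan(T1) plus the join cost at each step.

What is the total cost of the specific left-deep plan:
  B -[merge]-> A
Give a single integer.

step 1: scan B: cost=40, card=40
step 2: join A via merge
    card(P join A) = 40*300/(4) = 3000
    cost = 40 + 40*6 + 300*9 + 40 + 300 = 3320

3320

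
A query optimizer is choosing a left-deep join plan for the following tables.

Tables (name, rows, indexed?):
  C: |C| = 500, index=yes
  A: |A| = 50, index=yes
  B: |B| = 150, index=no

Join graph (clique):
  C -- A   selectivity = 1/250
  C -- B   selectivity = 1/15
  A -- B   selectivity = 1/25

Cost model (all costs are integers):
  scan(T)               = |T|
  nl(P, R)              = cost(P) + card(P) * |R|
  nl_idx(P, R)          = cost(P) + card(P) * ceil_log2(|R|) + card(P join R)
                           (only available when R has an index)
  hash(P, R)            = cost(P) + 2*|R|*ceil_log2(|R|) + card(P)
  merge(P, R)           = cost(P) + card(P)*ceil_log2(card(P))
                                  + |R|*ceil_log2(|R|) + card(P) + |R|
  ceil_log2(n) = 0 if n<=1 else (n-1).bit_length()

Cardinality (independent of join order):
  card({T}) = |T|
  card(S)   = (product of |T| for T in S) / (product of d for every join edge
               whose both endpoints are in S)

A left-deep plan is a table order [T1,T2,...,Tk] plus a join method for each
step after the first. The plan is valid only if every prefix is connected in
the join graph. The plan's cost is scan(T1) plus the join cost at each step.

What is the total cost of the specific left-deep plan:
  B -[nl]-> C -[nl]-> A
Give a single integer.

325150

step 1: scan B: cost=150, card=150
step 2: join C via nl
    card(P join C) = 150*500/(15) = 5000
    cost = 150 + 150*500 = 75150
step 3: join A via nl
    card(P join A) = 5000*50/(250*25) = 40
    cost = 75150 + 5000*50 = 325150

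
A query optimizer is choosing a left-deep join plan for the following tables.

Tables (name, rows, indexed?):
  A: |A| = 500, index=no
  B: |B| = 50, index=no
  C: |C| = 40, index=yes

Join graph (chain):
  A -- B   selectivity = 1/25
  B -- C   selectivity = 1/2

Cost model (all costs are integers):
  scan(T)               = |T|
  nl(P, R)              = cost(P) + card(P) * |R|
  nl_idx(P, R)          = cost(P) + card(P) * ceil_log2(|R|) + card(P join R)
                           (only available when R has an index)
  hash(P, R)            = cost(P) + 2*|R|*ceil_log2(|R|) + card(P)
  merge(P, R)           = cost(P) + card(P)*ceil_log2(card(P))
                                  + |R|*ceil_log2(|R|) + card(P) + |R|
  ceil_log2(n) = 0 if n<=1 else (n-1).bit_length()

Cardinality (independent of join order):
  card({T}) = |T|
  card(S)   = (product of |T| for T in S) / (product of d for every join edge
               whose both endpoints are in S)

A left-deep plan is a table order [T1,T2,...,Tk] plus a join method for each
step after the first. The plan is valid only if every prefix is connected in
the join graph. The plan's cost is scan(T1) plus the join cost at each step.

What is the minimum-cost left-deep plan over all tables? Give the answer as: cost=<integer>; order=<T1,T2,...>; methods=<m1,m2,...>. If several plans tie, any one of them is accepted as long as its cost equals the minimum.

Selinger DP (subsets sized 1..n):
  {A}: scan cost=500, card=500
  {B}: scan cost=50, card=50
  {C}: scan cost=40, card=40
  {AB}: card=1000; try (B,hash)→1600, (A,merge)→5400, (B,merge)→5850, (A,hash)→9100, (A,nl)→25050, (B,nl)→25500; best=1600 via (B,hash)
  {BC}: card=1000; try (C,hash)→580, (B,merge)→670, (C,merge)→680, (B,hash)→680, (C,nl_idx)→1350, (B,nl)→2040 …(+1); best=580 via (C,hash)
  {ABC}: card=20000; try (C,hash)→3080, (A,hash)→10580, (C,merge)→12880, (A,merge)→16580, (C,nl_idx)→27600, (C,nl)→41600 …(+1); best=3080 via (C,hash)

cost=3080; order=A,B,C; methods=hash,hash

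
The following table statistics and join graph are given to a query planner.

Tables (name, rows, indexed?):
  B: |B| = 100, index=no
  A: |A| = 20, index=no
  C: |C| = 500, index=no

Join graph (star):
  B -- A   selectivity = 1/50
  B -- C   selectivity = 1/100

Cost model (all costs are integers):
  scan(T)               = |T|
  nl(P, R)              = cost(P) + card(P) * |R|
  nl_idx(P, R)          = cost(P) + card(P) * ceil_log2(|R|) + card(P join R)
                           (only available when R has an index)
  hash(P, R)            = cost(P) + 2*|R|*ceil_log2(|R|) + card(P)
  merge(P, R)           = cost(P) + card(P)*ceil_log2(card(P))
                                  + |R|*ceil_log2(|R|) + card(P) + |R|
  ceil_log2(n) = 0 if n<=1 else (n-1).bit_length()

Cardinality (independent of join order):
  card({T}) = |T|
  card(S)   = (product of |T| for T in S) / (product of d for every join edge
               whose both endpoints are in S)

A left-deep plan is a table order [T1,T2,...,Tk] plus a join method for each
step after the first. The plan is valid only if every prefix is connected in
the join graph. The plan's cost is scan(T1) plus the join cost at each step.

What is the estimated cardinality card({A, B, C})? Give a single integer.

Tables in S: A(20), B(100), C(500)
Edges inside S: B-A(d=50), B-C(d=100)
numerator = 20 * 100 * 500 = 1000000
denominator = 50 * 100 = 5000
card(S) = 1000000 / 5000 = 200

200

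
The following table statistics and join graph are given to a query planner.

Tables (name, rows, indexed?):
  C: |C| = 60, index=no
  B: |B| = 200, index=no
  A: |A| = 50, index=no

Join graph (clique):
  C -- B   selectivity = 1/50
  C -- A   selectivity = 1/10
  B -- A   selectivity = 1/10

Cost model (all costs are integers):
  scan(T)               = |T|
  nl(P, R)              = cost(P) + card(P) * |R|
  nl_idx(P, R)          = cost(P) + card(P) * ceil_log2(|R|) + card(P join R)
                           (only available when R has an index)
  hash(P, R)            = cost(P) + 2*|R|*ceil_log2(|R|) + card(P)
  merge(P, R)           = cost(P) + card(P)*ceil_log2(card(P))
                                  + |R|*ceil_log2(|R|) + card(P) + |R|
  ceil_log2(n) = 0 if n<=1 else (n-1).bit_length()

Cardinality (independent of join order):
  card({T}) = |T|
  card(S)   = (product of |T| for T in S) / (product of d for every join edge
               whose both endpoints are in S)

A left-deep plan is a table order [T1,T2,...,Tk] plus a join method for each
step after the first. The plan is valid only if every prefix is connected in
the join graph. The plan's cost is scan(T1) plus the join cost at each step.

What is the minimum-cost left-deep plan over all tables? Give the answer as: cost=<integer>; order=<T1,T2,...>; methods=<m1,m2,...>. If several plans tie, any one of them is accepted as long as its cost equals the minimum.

cost=1960; order=B,C,A; methods=hash,hash

Selinger DP (subsets sized 1..n):
  {C}: scan cost=60, card=60
  {B}: scan cost=200, card=200
  {A}: scan cost=50, card=50
  {BC}: card=240; try (C,hash)→1120, (B,merge)→2280, (C,merge)→2420, (B,hash)→3320, (B,nl)→12060, (C,nl)→12200; best=1120 via (C,hash)
  {AC}: card=300; try (A,hash)→720, (C,hash)→820, (C,merge)→820, (A,merge)→830, (C,nl)→3050, (A,nl)→3060; best=720 via (A,hash)
  {AB}: card=1000; try (A,hash)→1000, (B,merge)→2200, (A,merge)→2350, (B,hash)→3300, (B,nl)→10050, (A,nl)→10200; best=1000 via (A,hash)
  {ABC}: card=120; try (A,hash)→1960, (C,hash)→2720, (A,merge)→3630, (B,hash)→4220, (B,merge)→5520, (C,merge)→12420 …(+3); best=1960 via (A,hash)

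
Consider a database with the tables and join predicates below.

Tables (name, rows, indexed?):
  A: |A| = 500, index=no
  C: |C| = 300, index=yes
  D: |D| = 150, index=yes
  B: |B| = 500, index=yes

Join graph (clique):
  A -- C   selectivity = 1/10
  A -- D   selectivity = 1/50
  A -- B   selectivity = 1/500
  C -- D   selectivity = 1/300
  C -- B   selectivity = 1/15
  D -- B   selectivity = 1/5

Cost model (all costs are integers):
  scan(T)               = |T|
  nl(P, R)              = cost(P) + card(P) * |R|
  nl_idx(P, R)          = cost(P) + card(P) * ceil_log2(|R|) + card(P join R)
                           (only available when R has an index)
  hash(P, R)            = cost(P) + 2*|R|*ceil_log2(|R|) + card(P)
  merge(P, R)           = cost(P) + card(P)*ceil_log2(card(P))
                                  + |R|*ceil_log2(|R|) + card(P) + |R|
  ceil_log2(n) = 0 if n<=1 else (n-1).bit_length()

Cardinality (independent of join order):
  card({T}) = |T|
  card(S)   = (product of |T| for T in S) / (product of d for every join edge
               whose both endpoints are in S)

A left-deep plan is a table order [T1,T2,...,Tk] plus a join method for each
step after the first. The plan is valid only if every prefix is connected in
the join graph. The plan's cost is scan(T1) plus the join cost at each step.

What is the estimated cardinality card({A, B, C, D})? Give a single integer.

2

Tables in S: A(500), B(500), C(300), D(150)
Edges inside S: A-C(d=10), A-D(d=50), A-B(d=500), C-D(d=300), C-B(d=15), D-B(d=5)
numerator = 500 * 500 * 300 * 150 = 11250000000
denominator = 10 * 50 * 500 * 300 * 15 * 5 = 5625000000
card(S) = 11250000000 / 5625000000 = 2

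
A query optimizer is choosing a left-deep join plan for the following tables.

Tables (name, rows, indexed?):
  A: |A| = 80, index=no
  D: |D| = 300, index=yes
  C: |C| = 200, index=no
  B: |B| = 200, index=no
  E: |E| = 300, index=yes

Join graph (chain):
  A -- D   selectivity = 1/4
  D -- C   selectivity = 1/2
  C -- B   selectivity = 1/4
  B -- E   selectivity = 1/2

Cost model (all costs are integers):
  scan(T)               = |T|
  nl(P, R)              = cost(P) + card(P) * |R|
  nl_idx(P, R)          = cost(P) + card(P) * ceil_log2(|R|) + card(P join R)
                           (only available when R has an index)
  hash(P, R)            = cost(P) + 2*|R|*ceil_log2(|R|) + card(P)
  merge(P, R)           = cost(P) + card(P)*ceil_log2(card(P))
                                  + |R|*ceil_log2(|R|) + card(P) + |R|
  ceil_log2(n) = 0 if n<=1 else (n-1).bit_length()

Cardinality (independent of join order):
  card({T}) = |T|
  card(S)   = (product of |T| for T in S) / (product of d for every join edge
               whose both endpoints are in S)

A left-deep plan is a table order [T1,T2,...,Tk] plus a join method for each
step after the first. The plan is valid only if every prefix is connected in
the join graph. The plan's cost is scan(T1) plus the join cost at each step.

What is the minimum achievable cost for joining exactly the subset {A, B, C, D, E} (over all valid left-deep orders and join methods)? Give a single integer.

30619520

Selinger DP over subsets of {A,B,C,D,E}:
  {A}: scan cost=80, card=80
  {D}: scan cost=300, card=300
  {C}: scan cost=200, card=200
  {B}: scan cost=200, card=200
  {E}: scan cost=300, card=300
  {AD}: card=6000; try (A,hash)→1720, (D,merge)→3720, (A,merge)→3940, (D,hash)→5560, (D,nl_idx)→6800, (D,nl)→24080 …(+1); best=1720 via (A,hash)
  {CD}: card=30000; try (C,hash)→3800, (D,merge)→5000, (C,merge)→5100, (D,hash)→5800, (D,nl_idx)→32000, (D,nl)→60200 …(+1); best=3800 via (C,hash)
  {BC}: card=10000; try (C,hash)→3600, (B,hash)→3600, (C,merge)→3800, (B,merge)→3800, (C,nl)→40200, (B,nl)→40200; best=3600 via (C,hash)
  {BE}: card=30000; try (B,hash)→3800, (E,merge)→5000, (B,merge)→5100, (E,hash)→5800, (E,nl_idx)→32000, (E,nl)→60200 …(+1); best=3800 via (B,hash)
  {ACD}: card=600000; try (C,hash)→10920, (A,hash)→34920, (C,merge)→87520, (A,merge)→484440, (C,nl)→1201720, (A,nl)→2403800; best=10920 via (C,hash)
  {BCD}: card=1500000; try (D,hash)→19000, (B,hash)→37000, (D,merge)→156600, (B,merge)→485600, (D,nl_idx)→1593600, (D,nl)→3003600 …(+1); best=19000 via (D,hash)
  {BCE}: card=1500000; try (E,hash)→19000, (C,hash)→37000, (E,merge)→156600, (C,merge)→485600, (E,nl_idx)→1593600, (E,nl)→3003600 …(+1); best=19000 via (E,hash)
  {ABCD}: card=30000000; try (B,hash)→614120, (A,hash)→1520120, (B,merge)→12612720, (A,merge)→33019640, (B,nl)→120010920, (A,nl)→120019000; best=614120 via (B,hash)
  {BCDE}: card=225000000; try (E,hash)→1524400, (D,hash)→1524400, (E,merge)→33022000, (D,merge)→33022000, (E,nl_idx)→238519000, (D,nl_idx)→238519000 …(+2); best=1524400 via (E,hash)
  {ABCDE}: card=4500000000; try (E,hash)→30619520, (A,hash)→226525520, (E,merge)→780617120, (E,nl_idx)→4770614120, (A,merge)→6526525040, (E,nl)→9000614120 …(+1); best=30619520 via (E,hash)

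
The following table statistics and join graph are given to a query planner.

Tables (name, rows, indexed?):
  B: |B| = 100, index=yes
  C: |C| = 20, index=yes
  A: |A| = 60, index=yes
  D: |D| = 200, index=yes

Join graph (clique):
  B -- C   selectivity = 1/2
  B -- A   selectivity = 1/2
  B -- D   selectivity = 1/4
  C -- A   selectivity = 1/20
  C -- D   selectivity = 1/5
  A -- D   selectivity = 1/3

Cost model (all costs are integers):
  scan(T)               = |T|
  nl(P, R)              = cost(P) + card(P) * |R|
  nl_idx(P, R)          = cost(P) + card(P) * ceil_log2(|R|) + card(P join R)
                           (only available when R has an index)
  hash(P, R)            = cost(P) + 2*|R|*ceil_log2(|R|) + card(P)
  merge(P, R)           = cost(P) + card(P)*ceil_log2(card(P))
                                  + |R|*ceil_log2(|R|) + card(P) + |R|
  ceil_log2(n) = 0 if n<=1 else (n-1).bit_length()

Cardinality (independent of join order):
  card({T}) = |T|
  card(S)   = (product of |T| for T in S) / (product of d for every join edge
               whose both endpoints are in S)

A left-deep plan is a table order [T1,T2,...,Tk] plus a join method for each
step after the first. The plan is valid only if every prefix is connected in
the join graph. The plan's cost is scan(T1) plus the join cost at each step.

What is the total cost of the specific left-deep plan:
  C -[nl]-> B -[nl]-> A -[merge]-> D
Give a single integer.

step 1: scan C: cost=20, card=20
step 2: join B via nl
    card(P join B) = 20*100/(2) = 1000
    cost = 20 + 20*100 = 2020
step 3: join A via nl
    card(P join A) = 1000*60/(2*20) = 1500
    cost = 2020 + 1000*60 = 62020
step 4: join D via merge
    card(P join D) = 1500*200/(4*5*3) = 5000
    cost = 62020 + 1500*11 + 200*8 + 1500 + 200 = 81820

81820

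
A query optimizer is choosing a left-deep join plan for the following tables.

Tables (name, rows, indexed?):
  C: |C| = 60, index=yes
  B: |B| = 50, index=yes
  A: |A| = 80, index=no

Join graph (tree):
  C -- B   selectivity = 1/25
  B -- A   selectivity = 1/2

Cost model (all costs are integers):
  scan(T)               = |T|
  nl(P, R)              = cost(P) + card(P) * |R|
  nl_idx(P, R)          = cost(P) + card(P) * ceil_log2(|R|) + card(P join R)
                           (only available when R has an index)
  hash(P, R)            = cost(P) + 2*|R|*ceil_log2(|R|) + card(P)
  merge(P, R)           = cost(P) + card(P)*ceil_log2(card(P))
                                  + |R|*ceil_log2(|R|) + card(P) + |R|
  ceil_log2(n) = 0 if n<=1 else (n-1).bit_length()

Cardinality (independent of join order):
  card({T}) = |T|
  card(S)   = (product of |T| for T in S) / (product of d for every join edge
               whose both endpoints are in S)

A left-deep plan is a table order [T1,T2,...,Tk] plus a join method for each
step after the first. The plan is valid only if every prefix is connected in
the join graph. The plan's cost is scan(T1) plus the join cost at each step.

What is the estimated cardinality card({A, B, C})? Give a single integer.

Tables in S: A(80), B(50), C(60)
Edges inside S: C-B(d=25), B-A(d=2)
numerator = 80 * 50 * 60 = 240000
denominator = 25 * 2 = 50
card(S) = 240000 / 50 = 4800

4800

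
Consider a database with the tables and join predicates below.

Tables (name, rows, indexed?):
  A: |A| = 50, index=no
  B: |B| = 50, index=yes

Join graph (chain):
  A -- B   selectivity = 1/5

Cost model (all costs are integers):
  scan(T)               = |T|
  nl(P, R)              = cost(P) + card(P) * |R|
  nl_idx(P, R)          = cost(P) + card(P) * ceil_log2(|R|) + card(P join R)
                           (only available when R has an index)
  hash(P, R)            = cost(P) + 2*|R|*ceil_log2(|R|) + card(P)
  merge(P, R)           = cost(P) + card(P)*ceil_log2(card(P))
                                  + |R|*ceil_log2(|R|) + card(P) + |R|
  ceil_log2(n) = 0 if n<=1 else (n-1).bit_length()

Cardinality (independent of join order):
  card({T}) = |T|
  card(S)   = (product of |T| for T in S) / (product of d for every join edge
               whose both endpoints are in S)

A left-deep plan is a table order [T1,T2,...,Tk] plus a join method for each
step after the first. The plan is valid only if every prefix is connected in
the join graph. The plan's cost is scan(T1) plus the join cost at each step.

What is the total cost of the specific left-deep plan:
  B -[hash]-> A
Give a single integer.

step 1: scan B: cost=50, card=50
step 2: join A via hash
    card(P join A) = 50*50/(5) = 500
    cost = 50 + 2*50*6 + 50 = 700

700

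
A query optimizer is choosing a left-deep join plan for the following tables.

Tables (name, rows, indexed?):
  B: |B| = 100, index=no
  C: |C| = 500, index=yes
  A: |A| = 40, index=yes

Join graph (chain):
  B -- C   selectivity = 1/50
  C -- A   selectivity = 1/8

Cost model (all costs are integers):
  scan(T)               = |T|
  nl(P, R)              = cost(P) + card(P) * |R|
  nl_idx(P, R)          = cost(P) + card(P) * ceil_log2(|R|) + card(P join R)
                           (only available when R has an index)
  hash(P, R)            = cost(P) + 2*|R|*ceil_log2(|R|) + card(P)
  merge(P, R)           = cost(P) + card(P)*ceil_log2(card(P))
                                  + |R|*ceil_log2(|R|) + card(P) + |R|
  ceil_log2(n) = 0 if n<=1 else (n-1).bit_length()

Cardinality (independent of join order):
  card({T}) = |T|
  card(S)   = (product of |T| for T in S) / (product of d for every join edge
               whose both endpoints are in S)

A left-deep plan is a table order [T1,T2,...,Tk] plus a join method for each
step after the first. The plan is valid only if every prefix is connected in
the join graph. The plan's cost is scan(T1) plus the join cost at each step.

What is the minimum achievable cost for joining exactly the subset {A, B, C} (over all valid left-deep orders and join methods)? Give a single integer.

Selinger DP over subsets of {A,B,C}:
  {B}: scan cost=100, card=100
  {C}: scan cost=500, card=500
  {A}: scan cost=40, card=40
  {BC}: card=1000; try (C,nl_idx)→2000, (B,hash)→2400, (C,merge)→5900, (B,merge)→6300, (C,hash)→9200, (C,nl)→50100 …(+1); best=2000 via (C,nl_idx)
  {AC}: card=2500; try (A,hash)→1480, (C,nl_idx)→2900, (C,merge)→5320, (A,merge)→5780, (A,nl_idx)→6000, (C,hash)→9080 …(+2); best=1480 via (A,hash)
  {ABC}: card=5000; try (A,hash)→3480, (B,hash)→5380, (A,nl_idx)→13000, (A,merge)→13280, (B,merge)→34780, (A,nl)→42000 …(+1); best=3480 via (A,hash)

3480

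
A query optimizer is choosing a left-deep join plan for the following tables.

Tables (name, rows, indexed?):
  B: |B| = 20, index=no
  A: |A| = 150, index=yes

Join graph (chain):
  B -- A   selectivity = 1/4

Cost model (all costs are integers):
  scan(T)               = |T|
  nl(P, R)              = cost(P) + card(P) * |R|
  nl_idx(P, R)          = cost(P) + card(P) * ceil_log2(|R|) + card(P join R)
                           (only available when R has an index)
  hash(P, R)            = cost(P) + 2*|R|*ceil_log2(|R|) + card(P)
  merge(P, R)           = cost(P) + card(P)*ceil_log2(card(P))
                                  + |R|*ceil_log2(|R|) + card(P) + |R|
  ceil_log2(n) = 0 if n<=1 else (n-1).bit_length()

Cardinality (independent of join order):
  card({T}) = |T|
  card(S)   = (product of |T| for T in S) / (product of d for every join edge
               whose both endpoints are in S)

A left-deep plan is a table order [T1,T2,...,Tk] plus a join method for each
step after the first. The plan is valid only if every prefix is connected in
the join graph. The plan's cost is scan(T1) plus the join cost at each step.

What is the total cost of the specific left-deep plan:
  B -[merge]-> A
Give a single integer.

step 1: scan B: cost=20, card=20
step 2: join A via merge
    card(P join A) = 20*150/(4) = 750
    cost = 20 + 20*5 + 150*8 + 20 + 150 = 1490

1490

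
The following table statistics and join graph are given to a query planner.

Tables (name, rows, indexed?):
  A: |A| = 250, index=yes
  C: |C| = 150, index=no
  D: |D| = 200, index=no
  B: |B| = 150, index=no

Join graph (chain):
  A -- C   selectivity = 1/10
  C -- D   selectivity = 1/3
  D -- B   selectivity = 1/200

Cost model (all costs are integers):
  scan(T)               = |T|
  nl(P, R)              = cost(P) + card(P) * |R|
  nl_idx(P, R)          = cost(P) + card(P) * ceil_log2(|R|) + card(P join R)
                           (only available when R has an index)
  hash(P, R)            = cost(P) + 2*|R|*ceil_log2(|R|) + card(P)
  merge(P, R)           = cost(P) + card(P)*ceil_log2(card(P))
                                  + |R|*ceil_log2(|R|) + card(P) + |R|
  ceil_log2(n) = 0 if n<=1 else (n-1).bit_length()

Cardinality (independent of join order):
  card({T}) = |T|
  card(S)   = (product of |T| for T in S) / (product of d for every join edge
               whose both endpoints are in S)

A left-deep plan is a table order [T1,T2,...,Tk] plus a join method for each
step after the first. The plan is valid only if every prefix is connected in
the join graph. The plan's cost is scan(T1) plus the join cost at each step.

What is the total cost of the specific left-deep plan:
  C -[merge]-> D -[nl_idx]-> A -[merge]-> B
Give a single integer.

5084650

step 1: scan C: cost=150, card=150
step 2: join D via merge
    card(P join D) = 150*200/(3) = 10000
    cost = 150 + 150*8 + 200*8 + 150 + 200 = 3300
step 3: join A via nl_idx
    card(P join A) = 10000*250/(10) = 250000
    cost = 3300 + 10000*8 + 250000 = 333300
step 4: join B via merge
    card(P join B) = 250000*150/(200) = 187500
    cost = 333300 + 250000*18 + 150*8 + 250000 + 150 = 5084650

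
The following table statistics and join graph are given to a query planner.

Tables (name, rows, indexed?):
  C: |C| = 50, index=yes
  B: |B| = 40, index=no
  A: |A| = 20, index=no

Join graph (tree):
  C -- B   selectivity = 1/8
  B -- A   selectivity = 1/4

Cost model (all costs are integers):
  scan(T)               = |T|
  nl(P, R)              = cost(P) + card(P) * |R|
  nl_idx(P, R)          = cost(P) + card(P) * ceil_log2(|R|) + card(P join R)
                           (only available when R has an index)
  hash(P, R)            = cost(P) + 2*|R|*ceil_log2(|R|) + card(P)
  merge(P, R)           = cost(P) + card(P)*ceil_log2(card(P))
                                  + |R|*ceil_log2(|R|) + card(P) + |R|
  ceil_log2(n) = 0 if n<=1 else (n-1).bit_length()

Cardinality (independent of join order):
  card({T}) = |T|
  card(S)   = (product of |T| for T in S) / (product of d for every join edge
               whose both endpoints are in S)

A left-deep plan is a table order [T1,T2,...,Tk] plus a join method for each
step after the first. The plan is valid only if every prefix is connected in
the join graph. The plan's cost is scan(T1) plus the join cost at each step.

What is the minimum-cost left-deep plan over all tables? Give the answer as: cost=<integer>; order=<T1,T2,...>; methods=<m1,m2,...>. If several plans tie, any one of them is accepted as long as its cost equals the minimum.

Selinger DP (subsets sized 1..n):
  {C}: scan cost=50, card=50
  {B}: scan cost=40, card=40
  {A}: scan cost=20, card=20
  {BC}: card=250; try (C,nl_idx)→530, (B,hash)→580, (C,merge)→670, (C,hash)→680, (B,merge)→680, (C,nl)→2040 …(+1); best=530 via (C,nl_idx)
  {AB}: card=200; try (A,hash)→280, (B,merge)→420, (A,merge)→440, (B,hash)→520, (B,nl)→820, (A,nl)→840; best=280 via (A,hash)
  {ABC}: card=1250; try (A,hash)→980, (C,hash)→1080, (C,merge)→2430, (C,nl_idx)→2730, (A,merge)→2900, (A,nl)→5530 …(+1); best=980 via (A,hash)

cost=980; order=B,C,A; methods=nl_idx,hash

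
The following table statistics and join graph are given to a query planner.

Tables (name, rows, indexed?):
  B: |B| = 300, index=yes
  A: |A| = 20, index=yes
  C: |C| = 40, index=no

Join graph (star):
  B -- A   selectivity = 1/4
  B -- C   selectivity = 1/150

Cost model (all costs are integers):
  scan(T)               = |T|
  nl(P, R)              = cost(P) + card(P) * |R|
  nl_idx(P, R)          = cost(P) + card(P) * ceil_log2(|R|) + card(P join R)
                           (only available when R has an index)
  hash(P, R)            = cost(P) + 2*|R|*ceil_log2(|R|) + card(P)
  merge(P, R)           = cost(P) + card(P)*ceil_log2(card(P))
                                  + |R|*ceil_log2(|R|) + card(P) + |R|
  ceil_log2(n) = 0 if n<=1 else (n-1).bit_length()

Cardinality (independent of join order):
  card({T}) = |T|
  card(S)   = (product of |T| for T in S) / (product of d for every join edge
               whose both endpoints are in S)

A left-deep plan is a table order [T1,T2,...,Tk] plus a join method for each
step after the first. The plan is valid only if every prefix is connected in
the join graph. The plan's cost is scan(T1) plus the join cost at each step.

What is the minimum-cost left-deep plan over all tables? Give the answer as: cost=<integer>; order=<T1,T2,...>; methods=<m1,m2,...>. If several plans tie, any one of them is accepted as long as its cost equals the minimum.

Selinger DP (subsets sized 1..n):
  {B}: scan cost=300, card=300
  {A}: scan cost=20, card=20
  {C}: scan cost=40, card=40
  {AB}: card=1500; try (A,hash)→800, (B,nl_idx)→1700, (B,merge)→3140, (A,nl_idx)→3300, (A,merge)→3420, (B,hash)→5440 …(+2); best=800 via (A,hash)
  {BC}: card=80; try (B,nl_idx)→480, (C,hash)→1080, (B,merge)→3320, (C,merge)→3580, (B,hash)→5480, (B,nl)→12040 …(+1); best=480 via (B,nl_idx)
  {ABC}: card=400; try (A,hash)→760, (A,merge)→1240, (A,nl_idx)→1280, (A,nl)→2080, (C,hash)→2780, (C,merge)→19080 …(+1); best=760 via (A,hash)

cost=760; order=C,B,A; methods=nl_idx,hash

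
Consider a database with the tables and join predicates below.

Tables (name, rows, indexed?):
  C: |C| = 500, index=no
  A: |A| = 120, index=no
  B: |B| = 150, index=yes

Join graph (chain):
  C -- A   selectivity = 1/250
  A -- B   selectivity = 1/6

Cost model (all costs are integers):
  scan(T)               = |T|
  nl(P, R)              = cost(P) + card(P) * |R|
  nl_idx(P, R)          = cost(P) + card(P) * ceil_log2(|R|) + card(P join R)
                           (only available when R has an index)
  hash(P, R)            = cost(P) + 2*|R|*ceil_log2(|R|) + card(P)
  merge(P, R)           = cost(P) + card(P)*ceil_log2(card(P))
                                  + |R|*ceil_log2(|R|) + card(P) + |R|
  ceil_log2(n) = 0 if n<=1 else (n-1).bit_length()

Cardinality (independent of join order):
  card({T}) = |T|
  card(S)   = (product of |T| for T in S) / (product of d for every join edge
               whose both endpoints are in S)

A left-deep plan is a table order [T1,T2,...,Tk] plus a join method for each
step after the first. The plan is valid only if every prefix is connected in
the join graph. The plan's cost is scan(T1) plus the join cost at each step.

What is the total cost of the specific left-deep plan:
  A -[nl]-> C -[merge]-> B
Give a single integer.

63630

step 1: scan A: cost=120, card=120
step 2: join C via nl
    card(P join C) = 120*500/(250) = 240
    cost = 120 + 120*500 = 60120
step 3: join B via merge
    card(P join B) = 240*150/(6) = 6000
    cost = 60120 + 240*8 + 150*8 + 240 + 150 = 63630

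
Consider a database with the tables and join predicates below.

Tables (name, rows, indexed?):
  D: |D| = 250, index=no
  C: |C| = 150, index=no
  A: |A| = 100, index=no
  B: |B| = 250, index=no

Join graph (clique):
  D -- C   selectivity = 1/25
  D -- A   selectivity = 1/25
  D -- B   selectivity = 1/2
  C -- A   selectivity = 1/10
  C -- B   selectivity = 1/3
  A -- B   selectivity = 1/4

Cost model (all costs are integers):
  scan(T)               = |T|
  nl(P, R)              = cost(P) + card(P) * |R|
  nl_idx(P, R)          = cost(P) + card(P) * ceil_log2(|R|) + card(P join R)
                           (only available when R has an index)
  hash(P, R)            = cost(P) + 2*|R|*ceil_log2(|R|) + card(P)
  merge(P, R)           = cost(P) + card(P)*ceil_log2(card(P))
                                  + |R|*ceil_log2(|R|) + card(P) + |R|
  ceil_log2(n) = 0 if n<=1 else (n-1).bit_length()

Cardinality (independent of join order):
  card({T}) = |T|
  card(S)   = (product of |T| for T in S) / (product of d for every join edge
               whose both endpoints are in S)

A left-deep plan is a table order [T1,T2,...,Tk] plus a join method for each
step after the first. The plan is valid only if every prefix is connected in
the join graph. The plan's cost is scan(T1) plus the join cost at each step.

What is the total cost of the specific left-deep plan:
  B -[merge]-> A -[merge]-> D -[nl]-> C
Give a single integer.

step 1: scan B: cost=250, card=250
step 2: join A via merge
    card(P join A) = 250*100/(4) = 6250
    cost = 250 + 250*8 + 100*7 + 250 + 100 = 3300
step 3: join D via merge
    card(P join D) = 6250*250/(25*2) = 31250
    cost = 3300 + 6250*13 + 250*8 + 6250 + 250 = 93050
step 4: join C via nl
    card(P join C) = 31250*150/(25*10*3) = 6250
    cost = 93050 + 31250*150 = 4780550

4780550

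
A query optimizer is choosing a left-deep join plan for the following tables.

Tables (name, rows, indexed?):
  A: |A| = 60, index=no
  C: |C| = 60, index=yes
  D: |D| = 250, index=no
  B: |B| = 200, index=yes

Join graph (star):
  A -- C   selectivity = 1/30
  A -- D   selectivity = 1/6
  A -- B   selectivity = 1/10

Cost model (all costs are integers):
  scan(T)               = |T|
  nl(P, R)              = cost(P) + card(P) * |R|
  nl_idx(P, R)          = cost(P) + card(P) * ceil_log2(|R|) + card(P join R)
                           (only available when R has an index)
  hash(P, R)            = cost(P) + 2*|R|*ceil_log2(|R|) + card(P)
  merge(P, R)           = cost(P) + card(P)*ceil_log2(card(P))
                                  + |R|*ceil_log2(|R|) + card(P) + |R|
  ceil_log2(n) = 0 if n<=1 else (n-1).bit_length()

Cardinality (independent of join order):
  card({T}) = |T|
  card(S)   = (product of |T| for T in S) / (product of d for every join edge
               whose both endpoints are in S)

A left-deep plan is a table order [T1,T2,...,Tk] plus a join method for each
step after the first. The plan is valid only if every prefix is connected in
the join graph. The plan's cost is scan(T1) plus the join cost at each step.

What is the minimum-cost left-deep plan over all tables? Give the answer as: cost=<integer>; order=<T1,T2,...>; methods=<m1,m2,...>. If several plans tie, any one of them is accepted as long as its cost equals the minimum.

Selinger DP (subsets sized 1..n):
  {A}: scan cost=60, card=60
  {C}: scan cost=60, card=60
  {D}: scan cost=250, card=250
  {B}: scan cost=200, card=200
  {AC}: card=120; try (C,nl_idx)→540, (C,hash)→840, (A,hash)→840, (C,merge)→900, (A,merge)→900, (C,nl)→3660 …(+1); best=540 via (C,nl_idx)
  {AD}: card=2500; try (A,hash)→1220, (D,merge)→2730, (A,merge)→2920, (D,hash)→4120, (D,nl)→15060, (A,nl)→15250; best=1220 via (A,hash)
  {AB}: card=1200; try (A,hash)→1120, (B,nl_idx)→1740, (B,merge)→2280, (A,merge)→2420, (B,hash)→3320, (B,nl)→12060 …(+1); best=1120 via (A,hash)
  {ACD}: card=5000; try (D,merge)→3750, (C,hash)→4440, (D,hash)→4660, (C,nl_idx)→21220, (D,nl)→30540, (C,merge)→34140 …(+1); best=3750 via (D,merge)
  {ABC}: card=2400; try (C,hash)→3040, (B,merge)→3300, (B,hash)→3860, (B,nl_idx)→3900, (C,nl_idx)→10720, (C,merge)→15940 …(+2); best=3040 via (C,hash)
  {ABD}: card=50000; try (D,hash)→6320, (B,hash)→6920, (D,merge)→17770, (B,merge)→35520, (B,nl_idx)→71220, (D,nl)→301120 …(+1); best=6320 via (D,hash)
  {ABCD}: card=100000; try (D,hash)→9440, (B,hash)→11950, (D,merge)→36490, (C,hash)→57040, (B,merge)→75550, (B,nl_idx)→143750 …(+5); best=9440 via (D,hash)

cost=9440; order=B,A,C,D; methods=hash,hash,hash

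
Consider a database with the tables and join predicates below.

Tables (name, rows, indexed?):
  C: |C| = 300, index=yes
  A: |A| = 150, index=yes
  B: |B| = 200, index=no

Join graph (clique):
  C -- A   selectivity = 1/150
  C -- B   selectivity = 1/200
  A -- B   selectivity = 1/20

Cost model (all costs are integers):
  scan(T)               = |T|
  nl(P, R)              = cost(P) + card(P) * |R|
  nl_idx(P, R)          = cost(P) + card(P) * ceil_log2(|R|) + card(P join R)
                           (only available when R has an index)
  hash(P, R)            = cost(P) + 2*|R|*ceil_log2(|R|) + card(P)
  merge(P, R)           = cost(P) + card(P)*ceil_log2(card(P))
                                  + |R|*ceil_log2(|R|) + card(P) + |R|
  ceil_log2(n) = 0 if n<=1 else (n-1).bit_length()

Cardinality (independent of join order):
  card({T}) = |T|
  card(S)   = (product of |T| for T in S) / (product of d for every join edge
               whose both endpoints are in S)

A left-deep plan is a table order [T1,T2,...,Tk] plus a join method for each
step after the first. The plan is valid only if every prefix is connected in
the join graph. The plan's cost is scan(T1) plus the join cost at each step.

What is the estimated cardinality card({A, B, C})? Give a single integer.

Tables in S: A(150), B(200), C(300)
Edges inside S: C-A(d=150), C-B(d=200), A-B(d=20)
numerator = 150 * 200 * 300 = 9000000
denominator = 150 * 200 * 20 = 600000
card(S) = 9000000 / 600000 = 15

15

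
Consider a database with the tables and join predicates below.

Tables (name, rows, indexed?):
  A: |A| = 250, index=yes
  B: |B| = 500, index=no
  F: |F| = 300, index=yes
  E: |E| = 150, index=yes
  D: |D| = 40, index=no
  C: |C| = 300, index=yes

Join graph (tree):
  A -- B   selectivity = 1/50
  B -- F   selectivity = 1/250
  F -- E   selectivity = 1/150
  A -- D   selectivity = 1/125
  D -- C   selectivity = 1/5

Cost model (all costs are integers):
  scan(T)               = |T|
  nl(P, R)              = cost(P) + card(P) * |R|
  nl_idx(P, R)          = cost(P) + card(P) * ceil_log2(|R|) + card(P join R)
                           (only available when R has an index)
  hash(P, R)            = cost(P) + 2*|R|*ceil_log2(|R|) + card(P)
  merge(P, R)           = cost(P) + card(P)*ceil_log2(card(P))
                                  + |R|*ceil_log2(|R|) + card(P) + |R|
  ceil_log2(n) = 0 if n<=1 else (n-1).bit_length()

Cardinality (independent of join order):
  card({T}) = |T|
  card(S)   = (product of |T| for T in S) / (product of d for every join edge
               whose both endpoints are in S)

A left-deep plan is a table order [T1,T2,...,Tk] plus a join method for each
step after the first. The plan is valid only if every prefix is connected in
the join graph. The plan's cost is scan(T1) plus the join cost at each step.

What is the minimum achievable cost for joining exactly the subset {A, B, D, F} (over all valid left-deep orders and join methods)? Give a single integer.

Selinger DP over subsets of {A,B,D,F}:
  {A}: scan cost=250, card=250
  {B}: scan cost=500, card=500
  {F}: scan cost=300, card=300
  {D}: scan cost=40, card=40
  {AB}: card=2500; try (A,hash)→5000, (A,nl_idx)→7000, (B,merge)→7500, (A,merge)→7750, (B,hash)→9500, (B,nl)→125250 …(+1); best=5000 via (A,hash)
  {AD}: card=80; try (A,nl_idx)→440, (D,hash)→980, (A,merge)→2570, (D,merge)→2780, (A,hash)→4080, (A,nl)→10040 …(+1); best=440 via (A,nl_idx)
  {BF}: card=600; try (F,nl_idx)→5600, (F,hash)→6400, (B,merge)→8300, (F,merge)→8500, (B,hash)→9600, (B,nl)→150300 …(+1); best=5600 via (F,nl_idx)
  {ABF}: card=3000; try (A,hash)→10200, (F,hash)→12900, (A,nl_idx)→13400, (A,merge)→14450, (F,nl_idx)→30500, (F,merge)→40500 …(+2); best=10200 via (A,hash)
  {ABD}: card=800; try (B,merge)→6080, (D,hash)→7980, (B,hash)→9520, (D,merge)→37780, (B,nl)→40440, (D,nl)→105000; best=6080 via (B,merge)
  {ABDF}: card=960; try (F,hash)→12280, (D,hash)→13680, (F,nl_idx)→14240, (F,merge)→17880, (D,merge)→49480, (D,nl)→130200 …(+1); best=12280 via (F,hash)

12280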